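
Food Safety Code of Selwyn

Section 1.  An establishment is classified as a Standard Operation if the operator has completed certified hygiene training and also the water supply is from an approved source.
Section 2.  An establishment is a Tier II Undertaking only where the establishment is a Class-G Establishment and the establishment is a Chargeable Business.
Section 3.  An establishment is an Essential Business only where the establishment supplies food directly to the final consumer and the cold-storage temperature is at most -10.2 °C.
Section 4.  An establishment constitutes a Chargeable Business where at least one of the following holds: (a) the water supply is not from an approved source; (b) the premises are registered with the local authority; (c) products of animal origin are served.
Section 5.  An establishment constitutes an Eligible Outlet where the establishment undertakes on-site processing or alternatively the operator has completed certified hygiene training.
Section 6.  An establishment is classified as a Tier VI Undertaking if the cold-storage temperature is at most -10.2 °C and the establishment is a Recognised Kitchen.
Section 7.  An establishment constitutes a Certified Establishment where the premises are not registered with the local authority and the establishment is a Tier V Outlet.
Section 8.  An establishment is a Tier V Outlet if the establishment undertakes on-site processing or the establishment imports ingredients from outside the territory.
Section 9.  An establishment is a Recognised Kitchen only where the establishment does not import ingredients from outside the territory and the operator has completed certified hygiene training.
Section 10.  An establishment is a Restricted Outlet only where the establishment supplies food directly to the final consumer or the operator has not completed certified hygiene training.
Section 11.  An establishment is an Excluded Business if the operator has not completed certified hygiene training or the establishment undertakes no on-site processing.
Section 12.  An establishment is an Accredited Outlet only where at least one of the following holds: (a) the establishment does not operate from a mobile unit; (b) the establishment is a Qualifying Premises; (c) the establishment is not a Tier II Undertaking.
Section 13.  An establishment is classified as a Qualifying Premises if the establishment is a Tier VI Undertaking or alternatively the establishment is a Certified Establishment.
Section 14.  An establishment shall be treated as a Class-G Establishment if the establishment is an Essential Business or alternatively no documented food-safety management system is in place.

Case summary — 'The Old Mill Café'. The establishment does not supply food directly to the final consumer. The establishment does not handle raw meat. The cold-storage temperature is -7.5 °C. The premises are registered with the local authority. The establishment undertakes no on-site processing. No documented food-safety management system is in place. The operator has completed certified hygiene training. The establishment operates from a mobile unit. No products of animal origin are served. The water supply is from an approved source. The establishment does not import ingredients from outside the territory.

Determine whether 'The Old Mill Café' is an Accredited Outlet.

Under section 9: the establishment does not import ingredients from outside the territory? yes; and the operator has completed certified hygiene training? yes. So the establishment is a Recognised Kitchen.
Under section 6: cold-storage temperature: -7.5 °C ≤ -10.2 °C? no; and Recognised Kitchen (section 9)? yes. So the establishment is not a Tier VI Undertaking.
Under section 8: the establishment undertakes on-site processing? no; or the establishment imports ingredients from outside the territory? no. So the establishment is not a Tier V Outlet.
Under section 7: the premises are not registered with the local authority? no; and Tier V Outlet (section 8)? no. So the establishment is not a Certified Establishment.
Under section 13: Tier VI Undertaking (section 6)? no; or Certified Establishment (section 7)? no. So the establishment is not a Qualifying Premises.
Under section 3: the establishment supplies food directly to the final consumer? no; and cold-storage temperature: -7.5 °C ≤ -10.2 °C? no. So the establishment is not an Essential Business.
Under section 14: Essential Business (section 3)? no; or no documented food-safety management system is in place? yes. So the establishment is a Class-G Establishment.
Under section 4: the water supply is not from an approved source? no; or the premises are registered with the local authority? yes; or products of animal origin are served? no. So the establishment is a Chargeable Business.
Under section 2: Class-G Establishment (section 14)? yes; and Chargeable Business (section 4)? yes. So the establishment is a Tier II Undertaking.
Under section 12: the establishment does not operate from a mobile unit? no; or Qualifying Premises (section 13)? no; or not a Tier II Undertaking (section 2)? no. So the establishment is not an Accredited Outlet.

No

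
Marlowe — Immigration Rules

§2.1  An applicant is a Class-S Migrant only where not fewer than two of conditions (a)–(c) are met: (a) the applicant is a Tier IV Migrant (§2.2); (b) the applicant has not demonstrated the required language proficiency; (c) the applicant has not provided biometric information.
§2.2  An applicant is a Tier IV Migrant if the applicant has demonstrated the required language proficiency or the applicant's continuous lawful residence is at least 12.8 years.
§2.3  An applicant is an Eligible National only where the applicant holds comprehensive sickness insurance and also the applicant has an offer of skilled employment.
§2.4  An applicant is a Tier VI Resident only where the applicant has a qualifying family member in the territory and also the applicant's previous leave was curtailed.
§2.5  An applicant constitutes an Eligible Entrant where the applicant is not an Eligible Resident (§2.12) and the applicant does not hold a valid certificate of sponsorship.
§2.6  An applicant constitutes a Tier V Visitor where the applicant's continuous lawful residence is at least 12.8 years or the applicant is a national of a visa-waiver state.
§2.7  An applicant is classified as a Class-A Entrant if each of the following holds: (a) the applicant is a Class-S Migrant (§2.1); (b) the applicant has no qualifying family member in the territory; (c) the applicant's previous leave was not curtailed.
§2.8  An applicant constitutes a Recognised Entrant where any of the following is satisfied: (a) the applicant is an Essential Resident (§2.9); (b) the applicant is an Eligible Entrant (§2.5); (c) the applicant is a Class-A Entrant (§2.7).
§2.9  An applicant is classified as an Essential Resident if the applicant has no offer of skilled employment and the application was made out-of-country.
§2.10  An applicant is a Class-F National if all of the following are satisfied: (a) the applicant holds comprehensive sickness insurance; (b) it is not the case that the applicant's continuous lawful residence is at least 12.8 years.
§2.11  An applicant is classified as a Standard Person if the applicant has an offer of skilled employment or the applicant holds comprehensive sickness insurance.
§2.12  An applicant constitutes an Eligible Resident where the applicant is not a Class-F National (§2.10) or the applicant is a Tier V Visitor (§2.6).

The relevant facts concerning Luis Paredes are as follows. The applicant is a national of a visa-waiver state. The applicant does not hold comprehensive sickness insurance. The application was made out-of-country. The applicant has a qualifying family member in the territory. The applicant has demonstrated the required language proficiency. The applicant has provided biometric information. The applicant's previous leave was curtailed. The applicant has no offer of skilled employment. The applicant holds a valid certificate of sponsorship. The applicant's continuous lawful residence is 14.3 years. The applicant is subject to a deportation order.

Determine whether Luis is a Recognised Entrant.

Yes

§2.9 — Essential Resident: [the applicant has no offer of skilled employment? yes] AND [the application was made out-of-country? yes] → satisfied.
§2.10 — Class-F National: [the applicant holds comprehensive sickness insurance? no] AND [applicant's continuous lawful residence: 14.3 years ≥ 12.8 years? yes, so negated condition no] → not satisfied.
§2.6 — Tier V Visitor: [applicant's continuous lawful residence: 14.3 years ≥ 12.8 years? yes] OR [the applicant is a national of a visa-waiver state? yes] → satisfied.
§2.12 — Eligible Resident: [not a Class-F National (§2.10)? yes] OR [Tier V Visitor (§2.6)? yes] → satisfied.
§2.5 — Eligible Entrant: [not an Eligible Resident (§2.12)? no] AND [the applicant does not hold a valid certificate of sponsorship? no] → not satisfied.
§2.2 — Tier IV Migrant: [the applicant has demonstrated the required language proficiency? yes] OR [applicant's continuous lawful residence: 14.3 years ≥ 12.8 years? yes] → satisfied.
§2.1 — Class-S Migrant: Tier IV Migrant (§2.2)? yes; the applicant has not demonstrated the required language proficiency? no; the applicant has not provided biometric information? no — 1 of 3 hold (need ≥2) → not satisfied.
§2.7 — Class-A Entrant: [Class-S Migrant (§2.1)? no] AND [the applicant has no qualifying family member in the territory? no] AND [the applicant's previous leave was not curtailed? no] → not satisfied.
§2.8 — Recognised Entrant: [Essential Resident (§2.9)? yes] OR [Eligible Entrant (§2.5)? no] OR [Class-A Entrant (§2.7)? no] → satisfied.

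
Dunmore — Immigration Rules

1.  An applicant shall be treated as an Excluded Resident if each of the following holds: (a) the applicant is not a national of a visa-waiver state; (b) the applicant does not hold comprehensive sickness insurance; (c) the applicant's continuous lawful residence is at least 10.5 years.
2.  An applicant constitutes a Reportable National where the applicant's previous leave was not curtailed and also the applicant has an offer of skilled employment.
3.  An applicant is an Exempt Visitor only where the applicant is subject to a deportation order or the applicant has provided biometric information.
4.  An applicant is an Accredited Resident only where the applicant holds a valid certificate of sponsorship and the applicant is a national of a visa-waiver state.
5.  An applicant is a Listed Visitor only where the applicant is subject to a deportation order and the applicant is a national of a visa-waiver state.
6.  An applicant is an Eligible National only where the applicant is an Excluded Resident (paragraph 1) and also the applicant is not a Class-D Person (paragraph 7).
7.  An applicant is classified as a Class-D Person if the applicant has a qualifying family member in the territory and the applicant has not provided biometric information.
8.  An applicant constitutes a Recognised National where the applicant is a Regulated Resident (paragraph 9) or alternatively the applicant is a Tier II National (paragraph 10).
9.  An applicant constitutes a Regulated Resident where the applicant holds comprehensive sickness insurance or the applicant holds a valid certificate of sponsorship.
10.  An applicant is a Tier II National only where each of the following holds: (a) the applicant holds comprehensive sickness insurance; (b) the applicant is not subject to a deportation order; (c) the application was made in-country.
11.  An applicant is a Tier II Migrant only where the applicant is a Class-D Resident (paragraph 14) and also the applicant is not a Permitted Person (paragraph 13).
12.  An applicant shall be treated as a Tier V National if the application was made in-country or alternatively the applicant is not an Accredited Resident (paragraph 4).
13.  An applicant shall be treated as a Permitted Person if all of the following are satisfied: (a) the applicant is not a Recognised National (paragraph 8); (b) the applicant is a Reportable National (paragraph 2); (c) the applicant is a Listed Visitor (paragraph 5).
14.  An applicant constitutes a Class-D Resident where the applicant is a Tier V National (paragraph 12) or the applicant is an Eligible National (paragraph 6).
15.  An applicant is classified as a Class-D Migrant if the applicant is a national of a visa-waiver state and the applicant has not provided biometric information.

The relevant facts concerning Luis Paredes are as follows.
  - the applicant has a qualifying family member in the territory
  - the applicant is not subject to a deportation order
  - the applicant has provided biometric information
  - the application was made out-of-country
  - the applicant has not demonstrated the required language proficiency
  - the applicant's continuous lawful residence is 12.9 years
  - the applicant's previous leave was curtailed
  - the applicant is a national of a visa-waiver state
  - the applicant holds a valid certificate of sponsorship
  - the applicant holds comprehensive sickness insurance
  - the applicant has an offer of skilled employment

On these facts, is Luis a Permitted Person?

paragraph 9 — Regulated Resident: [the applicant holds comprehensive sickness insurance? yes] OR [the applicant holds a valid certificate of sponsorship? yes] → satisfied.
paragraph 10 — Tier II National: [the applicant holds comprehensive sickness insurance? yes] AND [the applicant is not subject to a deportation order? yes] AND [the application was made in-country? no] → not satisfied.
paragraph 8 — Recognised National: [Regulated Resident (paragraph 9)? yes] OR [Tier II National (paragraph 10)? no] → satisfied.
paragraph 2 — Reportable National: [the applicant's previous leave was not curtailed? no] AND [the applicant has an offer of skilled employment? yes] → not satisfied.
paragraph 5 — Listed Visitor: [the applicant is subject to a deportation order? no] AND [the applicant is a national of a visa-waiver state? yes] → not satisfied.
paragraph 13 — Permitted Person: [not a Recognised National (paragraph 8)? no] AND [Reportable National (paragraph 2)? no] AND [Listed Visitor (paragraph 5)? no] → not satisfied.

No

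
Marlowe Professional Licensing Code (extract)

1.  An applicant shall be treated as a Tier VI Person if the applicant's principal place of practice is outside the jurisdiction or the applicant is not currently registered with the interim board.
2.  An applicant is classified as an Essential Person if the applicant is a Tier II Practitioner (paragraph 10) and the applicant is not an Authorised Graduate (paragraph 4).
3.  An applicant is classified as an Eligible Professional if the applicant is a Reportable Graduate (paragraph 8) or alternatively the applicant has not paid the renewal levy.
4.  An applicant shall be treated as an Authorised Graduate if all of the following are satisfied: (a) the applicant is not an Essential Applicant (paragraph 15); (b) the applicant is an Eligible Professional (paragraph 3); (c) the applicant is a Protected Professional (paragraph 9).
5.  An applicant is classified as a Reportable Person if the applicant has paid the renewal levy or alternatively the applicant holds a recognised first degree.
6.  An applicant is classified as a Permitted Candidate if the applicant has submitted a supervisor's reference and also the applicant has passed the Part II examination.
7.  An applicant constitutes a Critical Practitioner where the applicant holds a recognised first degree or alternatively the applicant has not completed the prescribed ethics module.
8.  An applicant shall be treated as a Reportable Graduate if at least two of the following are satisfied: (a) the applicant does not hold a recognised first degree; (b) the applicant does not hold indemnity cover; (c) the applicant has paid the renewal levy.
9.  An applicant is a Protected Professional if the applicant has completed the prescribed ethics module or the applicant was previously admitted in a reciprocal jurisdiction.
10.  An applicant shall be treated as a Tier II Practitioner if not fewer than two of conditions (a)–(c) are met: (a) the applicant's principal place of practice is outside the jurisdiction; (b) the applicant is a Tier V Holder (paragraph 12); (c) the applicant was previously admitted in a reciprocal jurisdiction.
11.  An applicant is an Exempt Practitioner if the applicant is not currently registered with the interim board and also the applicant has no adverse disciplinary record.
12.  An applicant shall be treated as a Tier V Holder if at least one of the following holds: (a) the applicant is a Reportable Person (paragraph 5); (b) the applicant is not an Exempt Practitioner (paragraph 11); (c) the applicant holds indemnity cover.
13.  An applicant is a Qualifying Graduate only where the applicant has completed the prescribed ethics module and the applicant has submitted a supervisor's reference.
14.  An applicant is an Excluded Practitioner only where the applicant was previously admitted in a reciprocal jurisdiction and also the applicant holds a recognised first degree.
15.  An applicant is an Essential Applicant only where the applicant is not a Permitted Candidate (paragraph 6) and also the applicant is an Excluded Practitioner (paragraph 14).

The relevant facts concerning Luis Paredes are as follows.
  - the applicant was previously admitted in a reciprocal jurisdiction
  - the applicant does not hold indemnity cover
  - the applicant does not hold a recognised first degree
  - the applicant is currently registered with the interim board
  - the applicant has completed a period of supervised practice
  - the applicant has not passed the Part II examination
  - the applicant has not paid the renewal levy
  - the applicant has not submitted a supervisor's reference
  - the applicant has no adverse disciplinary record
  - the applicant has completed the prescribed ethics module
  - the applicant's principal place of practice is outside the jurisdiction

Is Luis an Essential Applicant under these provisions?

paragraph 6 — Permitted Candidate: [the applicant has submitted a supervisor's reference? no] AND [the applicant has passed the Part II examination? no] → not satisfied.
paragraph 14 — Excluded Practitioner: [the applicant was previously admitted in a reciprocal jurisdiction? yes] AND [the applicant holds a recognised first degree? no] → not satisfied.
paragraph 15 — Essential Applicant: [not a Permitted Candidate (paragraph 6)? yes] AND [Excluded Practitioner (paragraph 14)? no] → not satisfied.

No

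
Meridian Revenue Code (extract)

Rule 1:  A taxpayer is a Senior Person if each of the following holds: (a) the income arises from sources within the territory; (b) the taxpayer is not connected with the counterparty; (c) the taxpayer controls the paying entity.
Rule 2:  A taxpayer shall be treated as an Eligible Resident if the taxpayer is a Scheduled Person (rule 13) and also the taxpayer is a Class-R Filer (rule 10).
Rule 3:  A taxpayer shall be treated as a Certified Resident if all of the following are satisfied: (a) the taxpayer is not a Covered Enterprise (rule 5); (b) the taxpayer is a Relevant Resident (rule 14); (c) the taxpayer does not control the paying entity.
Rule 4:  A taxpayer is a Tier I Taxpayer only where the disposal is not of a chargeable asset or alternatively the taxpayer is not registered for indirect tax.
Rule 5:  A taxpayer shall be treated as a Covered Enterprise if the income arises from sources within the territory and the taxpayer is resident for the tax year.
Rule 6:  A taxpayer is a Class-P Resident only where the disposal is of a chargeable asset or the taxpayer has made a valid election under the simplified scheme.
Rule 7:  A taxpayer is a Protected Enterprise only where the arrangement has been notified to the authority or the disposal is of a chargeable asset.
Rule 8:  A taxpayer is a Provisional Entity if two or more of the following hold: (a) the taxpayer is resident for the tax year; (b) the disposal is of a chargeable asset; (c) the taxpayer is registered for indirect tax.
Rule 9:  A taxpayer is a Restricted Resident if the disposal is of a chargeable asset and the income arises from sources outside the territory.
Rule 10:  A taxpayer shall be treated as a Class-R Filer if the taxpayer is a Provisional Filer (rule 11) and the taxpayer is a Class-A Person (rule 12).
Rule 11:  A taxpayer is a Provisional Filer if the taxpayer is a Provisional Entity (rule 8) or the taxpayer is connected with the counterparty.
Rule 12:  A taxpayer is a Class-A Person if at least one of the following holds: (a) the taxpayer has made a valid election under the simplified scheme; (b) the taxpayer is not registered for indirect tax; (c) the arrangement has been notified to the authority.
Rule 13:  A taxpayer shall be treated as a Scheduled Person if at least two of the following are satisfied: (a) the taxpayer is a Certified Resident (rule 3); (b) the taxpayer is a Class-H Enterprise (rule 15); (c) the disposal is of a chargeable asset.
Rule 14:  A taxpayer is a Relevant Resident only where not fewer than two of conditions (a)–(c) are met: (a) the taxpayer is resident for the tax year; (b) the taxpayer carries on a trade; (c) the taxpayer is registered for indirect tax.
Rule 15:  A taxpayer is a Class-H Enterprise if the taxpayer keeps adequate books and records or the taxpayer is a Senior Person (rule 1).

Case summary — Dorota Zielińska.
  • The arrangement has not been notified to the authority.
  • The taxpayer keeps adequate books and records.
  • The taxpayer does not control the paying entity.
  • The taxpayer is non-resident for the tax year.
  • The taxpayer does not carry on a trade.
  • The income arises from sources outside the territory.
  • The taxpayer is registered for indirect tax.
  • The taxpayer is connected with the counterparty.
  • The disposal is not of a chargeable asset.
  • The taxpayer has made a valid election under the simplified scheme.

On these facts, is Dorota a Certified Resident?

No

rule 5 — Covered Enterprise: [the income arises from sources within the territory? no] AND [the taxpayer is resident for the tax year? no] → not satisfied.
rule 14 — Relevant Resident: the taxpayer is resident for the tax year? no; the taxpayer carries on a trade? no; the taxpayer is registered for indirect tax? yes — 1 of 3 hold (need ≥2) → not satisfied.
rule 3 — Certified Resident: [not a Covered Enterprise (rule 5)? yes] AND [Relevant Resident (rule 14)? no] AND [the taxpayer does not control the paying entity? yes] → not satisfied.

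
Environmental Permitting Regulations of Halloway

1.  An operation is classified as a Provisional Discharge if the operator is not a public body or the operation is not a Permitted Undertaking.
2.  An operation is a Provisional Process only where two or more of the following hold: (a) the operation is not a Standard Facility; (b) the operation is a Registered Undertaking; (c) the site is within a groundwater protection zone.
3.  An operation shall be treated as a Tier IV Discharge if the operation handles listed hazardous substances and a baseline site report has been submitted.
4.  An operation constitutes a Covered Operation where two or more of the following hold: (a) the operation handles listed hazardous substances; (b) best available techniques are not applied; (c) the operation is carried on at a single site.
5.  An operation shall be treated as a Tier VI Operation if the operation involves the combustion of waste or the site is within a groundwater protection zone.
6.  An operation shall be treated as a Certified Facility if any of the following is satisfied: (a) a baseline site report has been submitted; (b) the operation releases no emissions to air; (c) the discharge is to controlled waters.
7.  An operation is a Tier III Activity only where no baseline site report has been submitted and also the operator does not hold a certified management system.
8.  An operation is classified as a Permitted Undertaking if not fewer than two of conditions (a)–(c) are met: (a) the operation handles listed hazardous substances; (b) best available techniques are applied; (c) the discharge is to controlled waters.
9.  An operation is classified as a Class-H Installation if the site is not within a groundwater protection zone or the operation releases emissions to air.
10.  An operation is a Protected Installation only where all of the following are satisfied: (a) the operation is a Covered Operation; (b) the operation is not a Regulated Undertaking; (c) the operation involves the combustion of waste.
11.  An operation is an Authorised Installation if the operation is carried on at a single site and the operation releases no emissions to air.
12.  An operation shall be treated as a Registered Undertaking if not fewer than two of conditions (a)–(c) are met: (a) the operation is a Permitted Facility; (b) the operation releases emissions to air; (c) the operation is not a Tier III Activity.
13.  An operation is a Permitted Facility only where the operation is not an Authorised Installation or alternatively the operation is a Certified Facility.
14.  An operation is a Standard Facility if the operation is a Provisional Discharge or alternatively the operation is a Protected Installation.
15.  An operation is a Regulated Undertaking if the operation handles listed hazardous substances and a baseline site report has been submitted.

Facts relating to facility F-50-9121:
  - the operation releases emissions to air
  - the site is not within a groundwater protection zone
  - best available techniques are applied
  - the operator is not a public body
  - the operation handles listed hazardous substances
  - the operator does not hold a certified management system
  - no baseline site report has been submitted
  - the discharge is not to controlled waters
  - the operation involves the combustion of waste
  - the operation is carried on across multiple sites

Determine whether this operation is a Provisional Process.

No

paragraph 8 — Permitted Undertaking: the operation handles listed hazardous substances? yes; best available techniques are applied? yes; the discharge is to controlled waters? no — 2 of 3 hold (need ≥2) → satisfied.
paragraph 1 — Provisional Discharge: [the operator is not a public body? yes] OR [not a Permitted Undertaking (paragraph 8)? no] → satisfied.
paragraph 4 — Covered Operation: the operation handles listed hazardous substances? yes; best available techniques are not applied? no; the operation is carried on at a single site? no — 1 of 3 hold (need ≥2) → not satisfied.
paragraph 15 — Regulated Undertaking: [the operation handles listed hazardous substances? yes] AND [a baseline site report has been submitted? no] → not satisfied.
paragraph 10 — Protected Installation: [Covered Operation (paragraph 4)? no] AND [not a Regulated Undertaking (paragraph 15)? yes] AND [the operation involves the combustion of waste? yes] → not satisfied.
paragraph 14 — Standard Facility: [Provisional Discharge (paragraph 1)? yes] OR [Protected Installation (paragraph 10)? no] → satisfied.
paragraph 11 — Authorised Installation: [the operation is carried on at a single site? no] AND [the operation releases no emissions to air? no] → not satisfied.
paragraph 6 — Certified Facility: [a baseline site report has been submitted? no] OR [the operation releases no emissions to air? no] OR [the discharge is to controlled waters? no] → not satisfied.
paragraph 13 — Permitted Facility: [not an Authorised Installation (paragraph 11)? yes] OR [Certified Facility (paragraph 6)? no] → satisfied.
paragraph 7 — Tier III Activity: [no baseline site report has been submitted? yes] AND [the operator does not hold a certified management system? yes] → satisfied.
paragraph 12 — Registered Undertaking: Permitted Facility (paragraph 13)? yes; the operation releases emissions to air? yes; not a Tier III Activity (paragraph 7)? no — 2 of 3 hold (need ≥2) → satisfied.
paragraph 2 — Provisional Process: not a Standard Facility (paragraph 14)? no; Registered Undertaking (paragraph 12)? yes; the site is within a groundwater protection zone? no — 1 of 3 hold (need ≥2) → not satisfied.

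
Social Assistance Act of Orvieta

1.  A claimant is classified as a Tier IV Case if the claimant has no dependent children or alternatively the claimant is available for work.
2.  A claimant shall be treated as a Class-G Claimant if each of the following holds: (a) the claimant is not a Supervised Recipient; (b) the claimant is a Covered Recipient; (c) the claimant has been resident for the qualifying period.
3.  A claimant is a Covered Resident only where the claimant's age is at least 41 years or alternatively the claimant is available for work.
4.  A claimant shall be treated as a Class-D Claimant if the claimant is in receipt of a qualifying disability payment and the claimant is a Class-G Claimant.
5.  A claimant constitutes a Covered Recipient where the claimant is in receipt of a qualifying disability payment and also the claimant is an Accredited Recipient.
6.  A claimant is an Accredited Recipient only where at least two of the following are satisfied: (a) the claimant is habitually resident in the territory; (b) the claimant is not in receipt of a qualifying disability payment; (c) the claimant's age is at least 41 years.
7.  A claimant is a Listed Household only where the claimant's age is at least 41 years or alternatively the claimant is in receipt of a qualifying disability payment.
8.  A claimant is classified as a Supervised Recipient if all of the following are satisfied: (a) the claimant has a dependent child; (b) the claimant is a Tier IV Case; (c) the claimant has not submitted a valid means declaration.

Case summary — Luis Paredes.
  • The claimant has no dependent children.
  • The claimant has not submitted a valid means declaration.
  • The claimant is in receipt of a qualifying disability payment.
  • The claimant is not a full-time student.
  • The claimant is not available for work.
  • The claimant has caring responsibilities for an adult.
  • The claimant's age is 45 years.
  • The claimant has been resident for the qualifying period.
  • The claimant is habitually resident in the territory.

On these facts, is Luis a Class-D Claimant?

paragraph 1 — Tier IV Case: [the claimant has no dependent children? yes] OR [the claimant is available for work? no] → satisfied.
paragraph 8 — Supervised Recipient: [the claimant has a dependent child? no] AND [Tier IV Case (paragraph 1)? yes] AND [the claimant has not submitted a valid means declaration? yes] → not satisfied.
paragraph 6 — Accredited Recipient: the claimant is habitually resident in the territory? yes; the claimant is not in receipt of a qualifying disability payment? no; claimant's age: 45 years ≥ 41 years? yes — 2 of 3 hold (need ≥2) → satisfied.
paragraph 5 — Covered Recipient: [the claimant is in receipt of a qualifying disability payment? yes] AND [Accredited Recipient (paragraph 6)? yes] → satisfied.
paragraph 2 — Class-G Claimant: [not a Supervised Recipient (paragraph 8)? yes] AND [Covered Recipient (paragraph 5)? yes] AND [the claimant has been resident for the qualifying period? yes] → satisfied.
paragraph 4 — Class-D Claimant: [the claimant is in receipt of a qualifying disability payment? yes] AND [Class-G Claimant (paragraph 2)? yes] → satisfied.

Yes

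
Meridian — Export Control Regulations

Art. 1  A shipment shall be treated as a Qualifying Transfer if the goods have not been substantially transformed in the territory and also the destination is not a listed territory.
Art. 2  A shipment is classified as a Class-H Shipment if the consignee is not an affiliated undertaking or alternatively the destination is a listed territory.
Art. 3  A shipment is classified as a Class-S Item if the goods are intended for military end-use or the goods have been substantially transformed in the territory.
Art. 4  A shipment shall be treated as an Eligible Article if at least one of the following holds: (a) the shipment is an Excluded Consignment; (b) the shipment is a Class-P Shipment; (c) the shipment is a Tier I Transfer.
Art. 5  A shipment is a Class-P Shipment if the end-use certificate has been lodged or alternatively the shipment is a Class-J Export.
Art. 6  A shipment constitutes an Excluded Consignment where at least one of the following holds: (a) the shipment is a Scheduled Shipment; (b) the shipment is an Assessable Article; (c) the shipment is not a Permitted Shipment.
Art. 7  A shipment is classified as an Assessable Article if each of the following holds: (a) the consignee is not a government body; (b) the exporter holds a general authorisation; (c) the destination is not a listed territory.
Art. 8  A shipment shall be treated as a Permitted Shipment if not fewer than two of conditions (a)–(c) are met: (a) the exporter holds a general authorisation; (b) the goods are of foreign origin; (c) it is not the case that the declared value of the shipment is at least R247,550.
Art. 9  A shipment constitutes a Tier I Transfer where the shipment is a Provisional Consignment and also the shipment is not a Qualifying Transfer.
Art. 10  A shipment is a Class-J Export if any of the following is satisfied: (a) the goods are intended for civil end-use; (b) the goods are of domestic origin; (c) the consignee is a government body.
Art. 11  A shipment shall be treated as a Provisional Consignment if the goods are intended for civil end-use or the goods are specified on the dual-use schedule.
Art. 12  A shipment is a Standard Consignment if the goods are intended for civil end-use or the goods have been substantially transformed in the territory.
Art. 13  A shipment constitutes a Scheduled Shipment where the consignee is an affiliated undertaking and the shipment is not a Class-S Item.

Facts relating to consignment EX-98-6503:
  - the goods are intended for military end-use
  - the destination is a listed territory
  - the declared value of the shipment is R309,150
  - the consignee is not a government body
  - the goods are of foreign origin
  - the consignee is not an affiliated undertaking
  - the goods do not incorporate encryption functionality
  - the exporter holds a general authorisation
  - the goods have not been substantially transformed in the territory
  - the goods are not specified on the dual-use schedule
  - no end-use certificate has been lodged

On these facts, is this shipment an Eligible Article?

No

Under article 3: the goods are intended for military end-use? yes; or the goods have been substantially transformed in the territory? no. So the shipment is a Class-S Item.
Under article 13: the consignee is an affiliated undertaking? no; and not a Class-S Item (article 3)? no. So the shipment is not a Scheduled Shipment.
Under article 7: the consignee is not a government body? yes; and the exporter holds a general authorisation? yes; and the destination is not a listed territory? no. So the shipment is not an Assessable Article.
Under article 8: the exporter holds a general authorisation? yes; the goods are of foreign origin? yes; declared value of the shipment: R309,150 ≥ R247,550? yes, so negated condition no — 2 of 3 hold (need ≥2) → satisfied.
Under article 6: Scheduled Shipment (article 13)? no; or Assessable Article (article 7)? no; or not a Permitted Shipment (article 8)? no. So the shipment is not an Excluded Consignment.
Under article 10: the goods are intended for civil end-use? no; or the goods are of domestic origin? no; or the consignee is a government body? no. So the shipment is not a Class-J Export.
Under article 5: the end-use certificate has been lodged? no; or Class-J Export (article 10)? no. So the shipment is not a Class-P Shipment.
Under article 11: the goods are intended for civil end-use? no; or the goods are specified on the dual-use schedule? no. So the shipment is not a Provisional Consignment.
Under article 1: the goods have not been substantially transformed in the territory? yes; and the destination is not a listed territory? no. So the shipment is not a Qualifying Transfer.
Under article 9: Provisional Consignment (article 11)? no; and not a Qualifying Transfer (article 1)? yes. So the shipment is not a Tier I Transfer.
Under article 4: Excluded Consignment (article 6)? no; or Class-P Shipment (article 5)? no; or Tier I Transfer (article 9)? no. So the shipment is not an Eligible Article.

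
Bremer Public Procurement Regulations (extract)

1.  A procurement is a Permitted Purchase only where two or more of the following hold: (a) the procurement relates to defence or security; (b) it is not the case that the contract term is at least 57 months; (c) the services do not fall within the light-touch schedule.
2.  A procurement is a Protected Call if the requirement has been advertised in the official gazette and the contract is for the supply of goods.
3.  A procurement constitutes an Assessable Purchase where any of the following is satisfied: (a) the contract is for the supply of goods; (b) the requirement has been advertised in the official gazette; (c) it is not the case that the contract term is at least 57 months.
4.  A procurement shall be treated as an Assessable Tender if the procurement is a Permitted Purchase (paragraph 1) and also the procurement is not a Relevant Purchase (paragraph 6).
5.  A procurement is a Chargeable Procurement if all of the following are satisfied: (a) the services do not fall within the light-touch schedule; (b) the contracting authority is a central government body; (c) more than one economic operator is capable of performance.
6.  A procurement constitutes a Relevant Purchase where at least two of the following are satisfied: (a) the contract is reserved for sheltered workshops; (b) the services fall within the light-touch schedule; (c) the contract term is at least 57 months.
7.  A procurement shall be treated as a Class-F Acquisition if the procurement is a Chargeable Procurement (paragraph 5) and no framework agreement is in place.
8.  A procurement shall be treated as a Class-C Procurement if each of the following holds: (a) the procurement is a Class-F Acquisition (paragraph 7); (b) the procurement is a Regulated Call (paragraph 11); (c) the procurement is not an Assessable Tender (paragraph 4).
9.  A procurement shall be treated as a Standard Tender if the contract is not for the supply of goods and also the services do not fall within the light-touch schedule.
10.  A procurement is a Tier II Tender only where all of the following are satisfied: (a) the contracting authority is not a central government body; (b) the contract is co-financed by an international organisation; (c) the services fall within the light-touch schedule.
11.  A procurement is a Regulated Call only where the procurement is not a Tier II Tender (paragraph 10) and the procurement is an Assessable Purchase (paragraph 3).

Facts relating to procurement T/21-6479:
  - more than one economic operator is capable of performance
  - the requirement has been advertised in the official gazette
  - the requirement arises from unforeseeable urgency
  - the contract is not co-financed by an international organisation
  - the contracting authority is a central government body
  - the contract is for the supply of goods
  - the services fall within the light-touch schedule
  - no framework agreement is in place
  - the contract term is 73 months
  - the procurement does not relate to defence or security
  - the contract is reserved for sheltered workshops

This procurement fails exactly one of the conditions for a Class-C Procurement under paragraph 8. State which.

paragraph 5 — Chargeable Procurement: [the services do not fall within the light-touch schedule? no] AND [the contracting authority is a central government body? yes] AND [more than one economic operator is capable of performance? yes] → not satisfied.
paragraph 7 — Class-F Acquisition: [Chargeable Procurement (paragraph 5)? no] AND [no framework agreement is in place? yes] → not satisfied.
paragraph 10 — Tier II Tender: [the contracting authority is not a central government body? no] AND [the contract is co-financed by an international organisation? no] AND [the services fall within the light-touch schedule? yes] → not satisfied.
paragraph 3 — Assessable Purchase: [the contract is for the supply of goods? yes] OR [the requirement has been advertised in the official gazette? yes] OR [contract term: 73 months ≥ 57 months? yes, so negated condition no] → satisfied.
paragraph 11 — Regulated Call: [not a Tier II Tender (paragraph 10)? yes] AND [Assessable Purchase (paragraph 3)? yes] → satisfied.
paragraph 1 — Permitted Purchase: the procurement relates to defence or security? no; contract term: 73 months ≥ 57 months? yes, so negated condition no; the services do not fall within the light-touch schedule? no — 0 of 3 hold (need ≥2) → not satisfied.
paragraph 6 — Relevant Purchase: the contract is reserved for sheltered workshops? yes; the services fall within the light-touch schedule? yes; contract term: 73 months ≥ 57 months? yes — 3 of 3 hold (need ≥2) → satisfied.
paragraph 4 — Assessable Tender: [Permitted Purchase (paragraph 1)? no] AND [not a Relevant Purchase (paragraph 6)? no] → not satisfied.
paragraph 8 — Class-C Procurement: [Class-F Acquisition (paragraph 7)? no] AND [Regulated Call (paragraph 11)? yes] AND [not an Assessable Tender (paragraph 4)? yes] → not satisfied.

Class-F Acquisition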